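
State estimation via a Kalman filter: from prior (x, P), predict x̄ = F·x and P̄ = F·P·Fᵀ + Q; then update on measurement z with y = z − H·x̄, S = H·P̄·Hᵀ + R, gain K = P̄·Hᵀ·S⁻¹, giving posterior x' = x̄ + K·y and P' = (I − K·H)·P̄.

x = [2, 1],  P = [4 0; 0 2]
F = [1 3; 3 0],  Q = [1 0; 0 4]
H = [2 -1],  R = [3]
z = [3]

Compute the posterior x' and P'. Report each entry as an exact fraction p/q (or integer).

x̄ = F·x = [5, 6]
P̄ = F·P·Fᵀ + Q = [23 12; 12 40]
y = z − H·x̄ = [-1]
S = H·P̄·Hᵀ + R = [87]
K = P̄·Hᵀ·S⁻¹ = [34/87; -16/87]
x' = x̄ + K·y = [401/87, 538/87]
P' = (I − K·H)·P̄ = [845/87 1588/87; 1588/87 3224/87]

x' = [401/87, 538/87]
P' = [845/87 1588/87; 1588/87 3224/87]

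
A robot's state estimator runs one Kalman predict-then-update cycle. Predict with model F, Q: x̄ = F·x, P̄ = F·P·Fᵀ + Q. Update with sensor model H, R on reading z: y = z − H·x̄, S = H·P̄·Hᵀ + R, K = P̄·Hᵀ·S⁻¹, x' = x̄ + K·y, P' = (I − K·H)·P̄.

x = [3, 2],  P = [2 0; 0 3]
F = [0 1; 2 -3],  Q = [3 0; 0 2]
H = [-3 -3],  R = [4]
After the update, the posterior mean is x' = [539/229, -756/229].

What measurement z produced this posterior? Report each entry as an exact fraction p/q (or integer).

z = [3]

x̄ = F·x = [2, 0]
P̄ = F·P·Fᵀ + Q = [6 -9; -9 37]
S = H·P̄·Hᵀ + R = [229]
K = P̄·Hᵀ·S⁻¹ = [9/229; -84/229]
x' − x̄ = [81/229, -756/229] = K·y
y = (KᵀK)⁻¹·Kᵀ·(x' − x̄) = [9]
z = y + H·x̄ = [9] + [-6] = [3]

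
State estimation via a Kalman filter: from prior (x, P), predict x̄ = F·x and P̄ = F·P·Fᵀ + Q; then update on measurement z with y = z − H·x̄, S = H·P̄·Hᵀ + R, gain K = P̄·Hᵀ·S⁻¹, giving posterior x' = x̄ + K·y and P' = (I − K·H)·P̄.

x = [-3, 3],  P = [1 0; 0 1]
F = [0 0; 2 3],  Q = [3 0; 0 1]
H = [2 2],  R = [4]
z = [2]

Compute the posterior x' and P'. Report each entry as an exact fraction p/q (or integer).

x' = [-1/3, 13/9]
P' = [5/2 -7/3; -7/3 28/9]

x̄ = F·x = [0, 3]
P̄ = F·P·Fᵀ + Q = [3 0; 0 14]
y = z − H·x̄ = [-4]
S = H·P̄·Hᵀ + R = [72]
K = P̄·Hᵀ·S⁻¹ = [1/12; 7/18]
x' = x̄ + K·y = [-1/3, 13/9]
P' = (I − K·H)·P̄ = [5/2 -7/3; -7/3 28/9]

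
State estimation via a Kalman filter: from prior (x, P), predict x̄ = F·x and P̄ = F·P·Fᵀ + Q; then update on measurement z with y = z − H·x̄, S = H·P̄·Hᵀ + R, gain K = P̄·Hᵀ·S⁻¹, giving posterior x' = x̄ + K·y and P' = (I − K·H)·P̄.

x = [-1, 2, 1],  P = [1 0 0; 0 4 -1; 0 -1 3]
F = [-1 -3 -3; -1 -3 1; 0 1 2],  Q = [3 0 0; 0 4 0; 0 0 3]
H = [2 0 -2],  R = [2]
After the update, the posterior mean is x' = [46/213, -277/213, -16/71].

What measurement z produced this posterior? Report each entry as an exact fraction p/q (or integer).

z = [1]

x̄ = F·x = [-8, -4, 4]
P̄ = F·P·Fᵀ + Q = [49 22 -21; 22 50 -1; -21 -1 15]
S = H·P̄·Hᵀ + R = [426]
K = P̄·Hᵀ·S⁻¹ = [70/213; 23/213; -12/71]
x' − x̄ = [1750/213, 575/213, -300/71] = K·y
y = (KᵀK)⁻¹·Kᵀ·(x' − x̄) = [25]
z = y + H·x̄ = [25] + [-24] = [1]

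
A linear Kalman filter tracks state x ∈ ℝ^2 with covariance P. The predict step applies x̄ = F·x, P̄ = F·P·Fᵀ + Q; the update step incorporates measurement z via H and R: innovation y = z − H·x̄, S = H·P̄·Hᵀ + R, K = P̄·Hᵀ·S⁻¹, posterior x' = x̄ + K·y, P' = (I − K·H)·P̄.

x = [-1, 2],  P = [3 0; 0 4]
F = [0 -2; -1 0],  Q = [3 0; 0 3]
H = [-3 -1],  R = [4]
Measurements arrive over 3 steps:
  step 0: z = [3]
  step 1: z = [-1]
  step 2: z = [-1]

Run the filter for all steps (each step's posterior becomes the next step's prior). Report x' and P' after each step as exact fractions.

step 0: x' = [-268/181, 229/181], P' = [190/181 -342/181; -342/181 1050/181]
step 1: x' = [-1/8, 349/280], P' = [1017/1144 -1503/1144; -1503/1144 152539/40040]
step 2: x' = [1824305/6257099, -553724/6257099], P' = [5484685/6257099 -8111583/6257099; -8111583/6257099 23695089/6257099]

step 0: x̄ = F·x = [-4, 1]
step 0: P̄ = F·P·Fᵀ + Q = [19 0; 0 6]
step 0: y = z − H·x̄ = [-8]
step 0: S = H·P̄·Hᵀ + R = [181]
step 0: K = P̄·Hᵀ·S⁻¹ = [-57/181; -6/181]
step 0: x' = x̄ + K·y = [-268/181, 229/181]
step 0: P' = (I − K·H)·P̄ = [190/181 -342/181; -342/181 1050/181]
step 1: x̄ = F·x = [-458/181, 268/181]
step 1: P̄ = F·P·Fᵀ + Q = [4743/181 -684/181; -684/181 733/181]
step 1: y = z − H·x̄ = [-1287/181]
step 1: S = H·P̄·Hᵀ + R = [40040/181]
step 1: K = P̄·Hᵀ·S⁻¹ = [-387/1144; 1319/40040]
step 1: x' = x̄ + K·y = [-1/8, 349/280]
step 1: P' = (I − K·H)·P̄ = [1017/1144 -1503/1144; -1503/1144 152539/40040]
step 2: x̄ = F·x = [-349/140, 1/8]
step 2: P̄ = F·P·Fᵀ + Q = [182569/10010 -1503/572; -1503/572 4449/1144]
step 2: y = z − H·x̄ = [-2339/280]
step 2: S = H·P̄·Hᵀ + R = [6257099/40040]
step 2: K = P̄·Hᵀ·S⁻¹ = [-2085618/6257099; 159915/6257099]
step 2: x' = x̄ + K·y = [1824305/6257099, -553724/6257099]
step 2: P' = (I − K·H)·P̄ = [5484685/6257099 -8111583/6257099; -8111583/6257099 23695089/6257099]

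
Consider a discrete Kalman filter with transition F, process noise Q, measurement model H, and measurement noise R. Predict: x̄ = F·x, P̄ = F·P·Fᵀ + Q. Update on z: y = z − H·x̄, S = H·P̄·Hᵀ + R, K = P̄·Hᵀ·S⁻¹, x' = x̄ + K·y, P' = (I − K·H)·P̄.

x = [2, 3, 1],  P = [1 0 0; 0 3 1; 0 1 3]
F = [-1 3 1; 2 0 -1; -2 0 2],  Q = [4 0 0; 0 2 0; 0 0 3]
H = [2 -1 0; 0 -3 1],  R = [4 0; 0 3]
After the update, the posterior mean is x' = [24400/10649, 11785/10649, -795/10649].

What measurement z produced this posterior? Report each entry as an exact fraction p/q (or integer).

z = [3, -3]

x̄ = F·x = [8, 3, -2]
P̄ = F·P·Fᵀ + Q = [41 -8 14; -8 9 -10; 14 -10 19]
S = H·P̄·Hᵀ + R = [209 113; 113 163]
K = P̄·Hᵀ·S⁻¹ = [5188/10649 -1114/10649; 53/10649 -2454/10649; 657/21298 5947/21298]
x' − x̄ = [-60792/10649, -20162/10649, 20503/10649] = K·y
y = (KᵀK)⁻¹·Kᵀ·(x' − x̄) = [-10, 8]
z = y + H·x̄ = [-10, 8] + [13, -11] = [3, -3]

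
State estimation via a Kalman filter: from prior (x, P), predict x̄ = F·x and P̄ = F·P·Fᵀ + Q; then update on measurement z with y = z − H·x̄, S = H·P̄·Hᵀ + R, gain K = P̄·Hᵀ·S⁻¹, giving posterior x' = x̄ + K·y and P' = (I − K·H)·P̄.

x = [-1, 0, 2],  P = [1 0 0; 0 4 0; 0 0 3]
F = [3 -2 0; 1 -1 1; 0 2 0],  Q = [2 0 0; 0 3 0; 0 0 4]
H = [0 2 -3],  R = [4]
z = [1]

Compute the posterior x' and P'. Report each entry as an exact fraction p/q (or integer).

x' = [-521/162, 139/162, 19/81]
P' = [962/81 86/81 34/81; 86/81 362/81 226/81; 34/81 226/81 176/81]

x̄ = F·x = [-3, 1, 0]
P̄ = F·P·Fᵀ + Q = [27 11 -16; 11 11 -8; -16 -8 20]
y = z − H·x̄ = [-1]
S = H·P̄·Hᵀ + R = [324]
K = P̄·Hᵀ·S⁻¹ = [35/162; 23/162; -19/81]
x' = x̄ + K·y = [-521/162, 139/162, 19/81]
P' = (I − K·H)·P̄ = [962/81 86/81 34/81; 86/81 362/81 226/81; 34/81 226/81 176/81]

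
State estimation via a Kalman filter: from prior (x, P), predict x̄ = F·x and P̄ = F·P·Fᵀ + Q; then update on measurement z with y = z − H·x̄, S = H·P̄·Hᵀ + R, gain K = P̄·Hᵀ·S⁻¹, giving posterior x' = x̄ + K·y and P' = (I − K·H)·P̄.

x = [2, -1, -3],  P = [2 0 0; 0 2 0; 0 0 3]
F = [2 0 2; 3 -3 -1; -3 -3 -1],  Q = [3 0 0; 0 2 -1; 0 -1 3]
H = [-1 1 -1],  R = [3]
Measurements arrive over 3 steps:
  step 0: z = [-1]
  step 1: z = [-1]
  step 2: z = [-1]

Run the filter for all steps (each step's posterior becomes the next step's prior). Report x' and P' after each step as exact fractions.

step 0: x' = [-43/19, 63/19, 110/19], P' = [1310/57 103/19 -1004/57; 103/19 416/19 280/19; -1004/57 280/19 1910/57]
step 1: x' = [97927/15135, -137533/15135, -219206/15135], P' = [1322066/15135 -1579319/15135 -2900038/15135; -1579319/15135 820427/5045 4009517/15135; -2900038/15135 4009517/15135 2307453/5045]
step 2: x' = [76546811/95439855, 460074059/286319565, 72735128/40902795], P' = [2432273846/31813285 -9014307551/95439855 -2317836242/13634265; -9014307551/95439855 45026829331/286319565 10164839137/40902795; -2317836242/13634265 10164839137/40902795 17073182983/40902795]

step 0: x̄ = F·x = [-2, 12, 0]
step 0: P̄ = F·P·Fᵀ + Q = [23 6 -18; 6 41 2; -18 2 42]
step 0: y = z − H·x̄ = [-15]
step 0: S = H·P̄·Hᵀ + R = [57]
step 0: K = P̄·Hᵀ·S⁻¹ = [1/57; 11/19; -22/57]
step 0: x' = x̄ + K·y = [-43/19, 63/19, 110/19]
step 0: P' = (I − K·H)·P̄ = [1310/57 103/19 -1004/57; 103/19 416/19 280/19; -1004/57 280/19 1910/57]
step 1: x̄ = F·x = [134/19, -428/19, -170/19]
step 1: P̄ = F·P·Fᵀ + Q = [1673/19 -2290/19 -3514/19; -2290/19 30548/57 6335/57; -3514/19 6335/57 29681/57]
step 1: y = z − H·x̄ = [373/19]
step 1: S = H·P̄·Hᵀ + R = [15135/19]
step 1: K = P̄·Hᵀ·S⁻¹ = [-449/15135; 10361/15135; -4268/15135]
step 1: x' = x̄ + K·y = [97927/15135, -137533/15135, -219206/15135]
step 1: P' = (I − K·H)·P̄ = [1322066/15135 -1579319/15135 -2900038/15135; -1579319/15135 820427/5045 4009517/15135; -2900038/15135 4009517/15135 2307453/5045]
step 2: x̄ = F·x = [-242558/15135, 925586/15135, 338024/15135]
step 2: P̄ = F·P·Fᵀ + Q = [3274267/5045 -32093662/15135 -13157998/15135; -32093662/15135 36962608/5045 13739087/5045; -13157998/15135 13739087/5045 6415673/5045]
step 2: y = z − H·x̄ = [-169051/3027]
step 2: S = H·P̄·Hᵀ + R = [6362657/1009]
step 2: K = P̄·Hᵀ·S⁻¹ = [-1917231/6362657; 20352845/19087971; 1003664/2726853]
step 2: x' = x̄ + K·y = [76546811/95439855, 460074059/286319565, 72735128/40902795]
step 2: P' = (I − K·H)·P̄ = [2432273846/31813285 -9014307551/95439855 -2317836242/13634265; -9014307551/95439855 45026829331/286319565 10164839137/40902795; -2317836242/13634265 10164839137/40902795 17073182983/40902795]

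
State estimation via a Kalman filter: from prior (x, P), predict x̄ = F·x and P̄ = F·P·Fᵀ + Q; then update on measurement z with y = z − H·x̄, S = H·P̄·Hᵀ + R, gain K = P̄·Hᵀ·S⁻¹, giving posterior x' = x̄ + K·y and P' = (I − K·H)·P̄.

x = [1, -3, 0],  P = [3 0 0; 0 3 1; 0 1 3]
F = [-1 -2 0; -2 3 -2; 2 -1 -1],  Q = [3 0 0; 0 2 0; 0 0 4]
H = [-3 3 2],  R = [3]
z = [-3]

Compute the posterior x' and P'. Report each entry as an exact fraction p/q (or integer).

x' = [100/279, -2113/558, 430/93]
P' = [2284/279 2023/279 112/93; 2023/279 9653/558 -1373/93; 112/93 -1373/93 742/31]

x̄ = F·x = [5, -11, 5]
P̄ = F·P·Fᵀ + Q = [18 -8 2; -8 41 -16; 2 -16 24]
y = z − H·x̄ = [35]
S = H·P̄·Hᵀ + R = [558]
K = P̄·Hᵀ·S⁻¹ = [-37/279; 115/558; -1/93]
x' = x̄ + K·y = [100/279, -2113/558, 430/93]
P' = (I − K·H)·P̄ = [2284/279 2023/279 112/93; 2023/279 9653/558 -1373/93; 112/93 -1373/93 742/31]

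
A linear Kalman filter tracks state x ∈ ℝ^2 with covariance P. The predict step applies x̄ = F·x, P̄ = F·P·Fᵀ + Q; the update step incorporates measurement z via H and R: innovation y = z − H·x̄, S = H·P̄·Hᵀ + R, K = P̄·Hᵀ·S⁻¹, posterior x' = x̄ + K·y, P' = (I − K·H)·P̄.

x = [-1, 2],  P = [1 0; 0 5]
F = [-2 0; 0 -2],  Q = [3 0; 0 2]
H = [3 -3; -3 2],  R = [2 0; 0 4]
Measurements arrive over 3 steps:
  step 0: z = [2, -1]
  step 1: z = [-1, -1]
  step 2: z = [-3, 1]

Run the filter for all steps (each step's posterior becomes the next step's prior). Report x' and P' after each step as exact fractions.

step 0: x̄ = F·x = [2, -4]
step 0: P̄ = F·P·Fᵀ + Q = [7 0; 0 22]
step 0: y = z − H·x̄ = [-16, 13]
step 0: S = H·P̄·Hᵀ + R = [263 -195; -195 155]
step 0: K = P̄·Hᵀ·S⁻¹ = [-42/137 -357/685; -165/274 -649/1370]
step 0: x' = x̄ + K·y = [89/685, -717/1370]
step 0: P' = (I − K·H)·P̄ = [1708/685 1848/685; 1848/685 2123/685]
step 1: x̄ = F·x = [-178/685, 717/685]
step 1: P̄ = F·P·Fᵀ + Q = [8887/685 7392/685; 7392/685 9862/685]
step 1: y = z − H·x̄ = [400/137, -2653/685]
step 1: S = H·P̄·Hᵀ + R = [7411/137 -5655/137; -5655/137 33467/685]
step 1: K = P̄·Hᵀ·S⁻¹ = [-67782/160819 -114339/160819; -231621/321638 -219253/321638]
step 1: x' = x̄ + K·y = [203141/160819, 509563/321638]
step 1: P' = (I − K·H)·P̄ = [547732/160819 592920/160819; 592920/160819 670127/160819]
step 2: x̄ = F·x = [-406282/160819, -509563/160819]
step 2: P̄ = F·P·Fᵀ + Q = [2673385/160819 2371680/160819; 2371680/160819 3002146/160819]
step 2: y = z − H·x̄ = [-792300/160819, -38901/160819]
step 2: S = H·P̄·Hᵀ + R = [8711177/160819 -6498141/160819; -6498141/160819 8252165/160819]
step 2: K = P̄·Hᵀ·S⁻¹ = [-21489870/46108099 -35230875/46108099; -70967751/92216198 -68295703/92216198]
step 2: x' = x̄ + K·y = [-2088997/46108099, 73962391/92216198]
step 2: P' = (I − K·H)·P̄ = [169576660/46108099 183903240/46108099; 183903240/46108099 207559157/46108099]

step 0: x' = [89/685, -717/1370], P' = [1708/685 1848/685; 1848/685 2123/685]
step 1: x' = [203141/160819, 509563/321638], P' = [547732/160819 592920/160819; 592920/160819 670127/160819]
step 2: x' = [-2088997/46108099, 73962391/92216198], P' = [169576660/46108099 183903240/46108099; 183903240/46108099 207559157/46108099]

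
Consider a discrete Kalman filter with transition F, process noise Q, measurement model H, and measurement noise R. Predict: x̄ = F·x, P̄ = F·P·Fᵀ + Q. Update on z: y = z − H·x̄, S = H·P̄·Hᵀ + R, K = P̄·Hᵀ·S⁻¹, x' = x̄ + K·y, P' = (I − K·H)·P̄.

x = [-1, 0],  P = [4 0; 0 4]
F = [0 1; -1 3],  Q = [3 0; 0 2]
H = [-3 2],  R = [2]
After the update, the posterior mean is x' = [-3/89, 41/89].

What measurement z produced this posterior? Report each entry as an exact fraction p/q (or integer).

x̄ = F·x = [0, 1]
P̄ = F·P·Fᵀ + Q = [7 12; 12 42]
S = H·P̄·Hᵀ + R = [89]
K = P̄·Hᵀ·S⁻¹ = [3/89; 48/89]
x' − x̄ = [-3/89, -48/89] = K·y
y = (KᵀK)⁻¹·Kᵀ·(x' − x̄) = [-1]
z = y + H·x̄ = [-1] + [2] = [1]

z = [1]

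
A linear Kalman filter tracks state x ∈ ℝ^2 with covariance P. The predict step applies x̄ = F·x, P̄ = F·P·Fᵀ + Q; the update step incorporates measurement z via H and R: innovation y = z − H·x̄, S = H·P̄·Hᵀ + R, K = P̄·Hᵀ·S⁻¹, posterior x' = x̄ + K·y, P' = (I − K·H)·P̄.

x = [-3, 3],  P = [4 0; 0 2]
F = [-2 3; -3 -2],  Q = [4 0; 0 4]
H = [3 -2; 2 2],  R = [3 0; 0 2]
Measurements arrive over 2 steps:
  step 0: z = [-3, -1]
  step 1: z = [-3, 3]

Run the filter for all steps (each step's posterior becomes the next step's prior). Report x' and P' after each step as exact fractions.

step 0: x̄ = F·x = [15, 3]
step 0: P̄ = F·P·Fᵀ + Q = [38 12; 12 48]
step 0: y = z − H·x̄ = [-42, -37]
step 0: S = H·P̄·Hᵀ + R = [393 60; 60 442]
step 0: K = P̄·Hᵀ·S⁻¹ = [5630/28351 5650/28351; -5620/28351 8460/28351]
step 0: x' = x̄ + K·y = [-20245/28351, 8073/28351]
step 0: P' = (I − K·H)·P̄ = [5638/28351 12/28351; 12/28351 8448/28351]
step 1: x̄ = F·x = [64709/28351, 44589/28351]
step 1: P̄ = F·P·Fᵀ + Q = [211844/28351 -16920/28351; -16920/28351 198082/28351]
step 1: y = z − H·x̄ = [-190002/28351, -133543/28351]
step 1: S = H·P̄·Hᵀ + R = [2987017/28351 444896/28351; 444896/28351 1561046/28351]
step 1: K = P̄·Hᵀ·S⁻¹ = [15369452/78743933 15284852/78743933; -15147004/78743933 22593606/78743933]
step 1: x' = x̄ + K·y = [4727507/78743933, 118932537/78743933]
step 1: P' = (I − K·H)·P̄ = [15335612/78743933 -50760/78743933; -50760/78743933 22644366/78743933]

step 0: x' = [-20245/28351, 8073/28351], P' = [5638/28351 12/28351; 12/28351 8448/28351]
step 1: x' = [4727507/78743933, 118932537/78743933], P' = [15335612/78743933 -50760/78743933; -50760/78743933 22644366/78743933]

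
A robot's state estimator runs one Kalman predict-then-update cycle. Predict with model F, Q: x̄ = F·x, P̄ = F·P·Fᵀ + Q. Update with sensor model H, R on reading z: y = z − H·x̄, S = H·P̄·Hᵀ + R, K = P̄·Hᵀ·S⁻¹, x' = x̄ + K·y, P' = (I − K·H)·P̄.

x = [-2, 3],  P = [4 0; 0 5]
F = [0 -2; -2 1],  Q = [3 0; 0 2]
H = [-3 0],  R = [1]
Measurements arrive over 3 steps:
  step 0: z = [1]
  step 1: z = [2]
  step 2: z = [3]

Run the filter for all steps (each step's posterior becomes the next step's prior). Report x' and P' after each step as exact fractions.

step 0: x' = [-75/208, 473/104], P' = [23/208 -5/104; -5/104 971/52]
step 1: x' = [-24713/36412, 21887/18206], P' = [1010/9103 -488/9103; -488/9103 29095/9103]
step 2: x' = [-82193/81394, 80413/40697], P' = [143689/1302304 -30071/651152; -30071/651152 1012033/325576]

step 0: x̄ = F·x = [-6, 7]
step 0: P̄ = F·P·Fᵀ + Q = [23 -10; -10 23]
step 0: y = z − H·x̄ = [-17]
step 0: S = H·P̄·Hᵀ + R = [208]
step 0: K = P̄·Hᵀ·S⁻¹ = [-69/208; 15/104]
step 0: x' = x̄ + K·y = [-75/208, 473/104]
step 0: P' = (I − K·H)·P̄ = [23/208 -5/104; -5/104 971/52]
step 1: x̄ = F·x = [-473/52, 137/26]
step 1: P̄ = F·P·Fᵀ + Q = [1010/13 -488/13; -488/13 277/13]
step 1: y = z − H·x̄ = [-1315/52]
step 1: S = H·P̄·Hᵀ + R = [9103/13]
step 1: K = P̄·Hᵀ·S⁻¹ = [-3030/9103; 1464/9103]
step 1: x' = x̄ + K·y = [-24713/36412, 21887/18206]
step 1: P' = (I − K·H)·P̄ = [1010/9103 -488/9103; -488/9103 29095/9103]
step 2: x̄ = F·x = [-21887/9103, 23300/9103]
step 2: P̄ = F·P·Fᵀ + Q = [143689/9103 -60142/9103; -60142/9103 53293/9103]
step 2: y = z − H·x̄ = [-38352/9103]
step 2: S = H·P̄·Hᵀ + R = [1302304/9103]
step 2: K = P̄·Hᵀ·S⁻¹ = [-431067/1302304; 90213/651152]
step 2: x' = x̄ + K·y = [-82193/81394, 80413/40697]
step 2: P' = (I − K·H)·P̄ = [143689/1302304 -30071/651152; -30071/651152 1012033/325576]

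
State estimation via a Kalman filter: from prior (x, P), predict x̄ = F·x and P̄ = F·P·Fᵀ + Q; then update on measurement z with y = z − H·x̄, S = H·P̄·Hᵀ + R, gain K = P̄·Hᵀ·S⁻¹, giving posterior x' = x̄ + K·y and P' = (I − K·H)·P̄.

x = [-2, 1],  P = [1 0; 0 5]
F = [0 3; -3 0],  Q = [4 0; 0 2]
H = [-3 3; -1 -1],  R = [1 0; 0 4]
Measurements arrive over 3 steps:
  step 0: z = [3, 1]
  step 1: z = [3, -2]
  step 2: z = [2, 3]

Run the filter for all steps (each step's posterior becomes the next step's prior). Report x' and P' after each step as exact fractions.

step 0: x̄ = F·x = [3, 6]
step 0: P̄ = F·P·Fᵀ + Q = [49 0; 0 11]
step 0: y = z − H·x̄ = [-6, 10]
step 0: S = H·P̄·Hᵀ + R = [541 114; 114 64]
step 0: K = P̄·Hᵀ·S⁻¹ = [-1911/10814 -9751/21628; 1683/10814 -9713/21628]
step 0: x' = x̄ + K·y = [-4847/10814, 6221/10814]
step 0: P' = (I − K·H)·P̄ = [20139/21628 18865/21628; 18865/21628 19987/21628]
step 1: x̄ = F·x = [18663/10814, 14541/10814]
step 1: P̄ = F·P·Fᵀ + Q = [266395/21628 -169785/21628; -169785/21628 224507/21628]
step 1: y = z − H·x̄ = [22404/5407, 5788/5407]
step 1: S = H·P̄·Hᵀ + R = [1873969/5407 31416/5407; 31416/5407 59461/5407]
step 1: K = P̄·Hᵀ·S⁻¹ = [-3457185/20425579 -12940175/40851158; 3331521/20425579 -12919231/40851158]
step 1: x' = x̄ + K·y = [27999871/40851158, 68709197/40851158]
step 1: P' = (I − K·H)·P̄ = [27032745/40851158 24727955/40851158; 24727955/40851158 26948969/40851158]
step 2: x̄ = F·x = [206127591/40851158, -83999613/40851158]
step 2: P̄ = F·P·Fᵀ + Q = [405945353/40851158 -222551595/40851158; -222551595/40851158 324997021/40851158]
step 2: y = z − H·x̄ = [476041964/20425579, 122340726/20425579]
step 2: S = H·P̄·Hᵀ + R = [5312630617/20425579 121422498/20425579; 121422498/20425579 224621908/20425579]
step 2: K = P̄·Hᵀ·S⁻¹ = [-4911175623/28850829704 -18245805553/57701659408; 4668330627/28850829704 -18205331387/57701659408]
step 2: x' = x̄ + K·y = [-23526981801/28850829704, -5044396251/28850829704]
step 2: P' = (I − K·H)·P̄ = [38128669647/57701659408 34854552565/57701659408; 34854552565/57701659408 37966772983/57701659408]

step 0: x' = [-4847/10814, 6221/10814], P' = [20139/21628 18865/21628; 18865/21628 19987/21628]
step 1: x' = [27999871/40851158, 68709197/40851158], P' = [27032745/40851158 24727955/40851158; 24727955/40851158 26948969/40851158]
step 2: x' = [-23526981801/28850829704, -5044396251/28850829704], P' = [38128669647/57701659408 34854552565/57701659408; 34854552565/57701659408 37966772983/57701659408]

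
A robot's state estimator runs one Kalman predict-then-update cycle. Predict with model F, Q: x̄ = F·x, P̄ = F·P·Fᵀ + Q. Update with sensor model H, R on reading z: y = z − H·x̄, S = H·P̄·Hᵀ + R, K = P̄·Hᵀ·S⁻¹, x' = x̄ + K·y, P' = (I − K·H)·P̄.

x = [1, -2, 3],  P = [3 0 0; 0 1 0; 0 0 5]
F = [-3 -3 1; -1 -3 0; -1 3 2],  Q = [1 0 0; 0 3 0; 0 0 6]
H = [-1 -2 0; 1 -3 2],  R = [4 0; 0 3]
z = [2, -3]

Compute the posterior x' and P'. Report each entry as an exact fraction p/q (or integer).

x̄ = F·x = [6, 5, -1]
P̄ = F·P·Fᵀ + Q = [42 18 10; 18 15 -6; 10 -6 38]
y = z − H·x̄ = [18, 8]
S = H·P̄·Hᵀ + R = [178 70; 70 336]
K = P̄·Hᵀ·S⁻¹ = [-956/1961 1721/13727; -957/3922 -1791/27454; -236/1961 4593/13727]
x' = x̄ + K·y = [-24326/13727, 1180/13727, -6719/13727]
P' = (I − K·H)·P̄ = [40790/13727 -7011/13727 -28330/13727; -7011/13727 20409/27454 17469/13727; -28330/13727 17469/13727 47258/13727]

x' = [-24326/13727, 1180/13727, -6719/13727]
P' = [40790/13727 -7011/13727 -28330/13727; -7011/13727 20409/27454 17469/13727; -28330/13727 17469/13727 47258/13727]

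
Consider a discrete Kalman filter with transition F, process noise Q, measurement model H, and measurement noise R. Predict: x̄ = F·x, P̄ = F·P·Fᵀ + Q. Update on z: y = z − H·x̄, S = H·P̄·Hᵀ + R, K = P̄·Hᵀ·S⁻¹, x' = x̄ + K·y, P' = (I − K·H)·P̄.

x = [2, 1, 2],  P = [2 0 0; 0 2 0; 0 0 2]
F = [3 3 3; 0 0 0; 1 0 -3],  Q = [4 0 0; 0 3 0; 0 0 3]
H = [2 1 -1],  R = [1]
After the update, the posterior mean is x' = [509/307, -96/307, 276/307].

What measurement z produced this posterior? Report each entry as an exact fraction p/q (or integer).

x̄ = F·x = [15, 0, -4]
P̄ = F·P·Fᵀ + Q = [58 0 -12; 0 3 0; -12 0 23]
S = H·P̄·Hᵀ + R = [307]
K = P̄·Hᵀ·S⁻¹ = [128/307; 3/307; -47/307]
x' − x̄ = [-4096/307, -96/307, 1504/307] = K·y
y = (KᵀK)⁻¹·Kᵀ·(x' − x̄) = [-32]
z = y + H·x̄ = [-32] + [34] = [2]

z = [2]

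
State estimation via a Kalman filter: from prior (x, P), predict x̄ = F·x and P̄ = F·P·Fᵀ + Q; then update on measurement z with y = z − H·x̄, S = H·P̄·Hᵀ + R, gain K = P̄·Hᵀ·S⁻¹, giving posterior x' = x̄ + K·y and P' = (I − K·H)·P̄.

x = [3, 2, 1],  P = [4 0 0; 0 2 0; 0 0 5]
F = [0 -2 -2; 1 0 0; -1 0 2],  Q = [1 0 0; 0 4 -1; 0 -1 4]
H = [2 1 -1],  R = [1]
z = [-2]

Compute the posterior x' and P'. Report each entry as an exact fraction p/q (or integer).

x̄ = F·x = [-6, 3, -1]
P̄ = F·P·Fᵀ + Q = [29 0 -20; 0 8 -5; -20 -5 28]
y = z − H·x̄ = [6]
S = H·P̄·Hᵀ + R = [243]
K = P̄·Hᵀ·S⁻¹ = [26/81; 13/243; -73/243]
x' = x̄ + K·y = [-110/27, 269/81, -227/81]
P' = (I − K·H)·P̄ = [107/27 -338/81 278/81; -338/81 1775/243 -266/243; 278/81 -266/243 1475/243]

x' = [-110/27, 269/81, -227/81]
P' = [107/27 -338/81 278/81; -338/81 1775/243 -266/243; 278/81 -266/243 1475/243]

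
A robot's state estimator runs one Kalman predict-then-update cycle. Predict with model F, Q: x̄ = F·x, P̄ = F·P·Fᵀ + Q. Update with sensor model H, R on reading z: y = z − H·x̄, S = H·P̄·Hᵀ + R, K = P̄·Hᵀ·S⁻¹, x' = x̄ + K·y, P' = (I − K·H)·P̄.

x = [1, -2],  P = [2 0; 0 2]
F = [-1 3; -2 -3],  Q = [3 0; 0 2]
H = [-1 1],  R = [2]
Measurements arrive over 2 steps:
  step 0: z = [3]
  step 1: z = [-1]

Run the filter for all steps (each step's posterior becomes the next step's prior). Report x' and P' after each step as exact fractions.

step 0: x' = [-271/81, -4/27], P' = [494/81 140/27; 140/27 56/9]
step 1: x' = [109919/24245, 86522/24245], P' = [118244/24245 103122/24245; 103122/24245 136166/24245]

step 0: x̄ = F·x = [-7, 4]
step 0: P̄ = F·P·Fᵀ + Q = [23 -14; -14 28]
step 0: y = z − H·x̄ = [-8]
step 0: S = H·P̄·Hᵀ + R = [81]
step 0: K = P̄·Hᵀ·S⁻¹ = [-37/81; 14/27]
step 0: x' = x̄ + K·y = [-271/81, -4/27]
step 0: P' = (I − K·H)·P̄ = [494/81 140/27; 140/27 56/9]
step 1: x̄ = F·x = [235/81, 578/81]
step 1: P̄ = F·P·Fᵀ + Q = [2753/81 -4808/81; -4808/81 11714/81]
step 1: y = z − H·x̄ = [-424/81]
step 1: S = H·P̄·Hᵀ + R = [24245/81]
step 1: K = P̄·Hᵀ·S⁻¹ = [-7561/24245; 16522/24245]
step 1: x' = x̄ + K·y = [109919/24245, 86522/24245]
step 1: P' = (I − K·H)·P̄ = [118244/24245 103122/24245; 103122/24245 136166/24245]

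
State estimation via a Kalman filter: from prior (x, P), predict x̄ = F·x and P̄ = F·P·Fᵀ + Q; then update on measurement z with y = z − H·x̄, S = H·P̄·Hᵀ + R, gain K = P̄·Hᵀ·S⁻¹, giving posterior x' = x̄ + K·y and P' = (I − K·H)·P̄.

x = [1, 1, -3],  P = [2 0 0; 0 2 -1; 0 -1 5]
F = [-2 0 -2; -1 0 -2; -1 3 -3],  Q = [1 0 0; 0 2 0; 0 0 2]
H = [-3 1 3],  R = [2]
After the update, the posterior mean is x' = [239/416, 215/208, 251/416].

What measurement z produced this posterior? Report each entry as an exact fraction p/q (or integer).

x̄ = F·x = [4, 5, 11]
P̄ = F·P·Fᵀ + Q = [29 24 40; 24 24 38; 40 38 85]
S = H·P̄·Hᵀ + R = [416]
K = P̄·Hᵀ·S⁻¹ = [57/416; 33/208; 173/416]
x' − x̄ = [-1425/416, -825/208, -4325/416] = K·y
y = (KᵀK)⁻¹·Kᵀ·(x' − x̄) = [-25]
z = y + H·x̄ = [-25] + [26] = [1]

z = [1]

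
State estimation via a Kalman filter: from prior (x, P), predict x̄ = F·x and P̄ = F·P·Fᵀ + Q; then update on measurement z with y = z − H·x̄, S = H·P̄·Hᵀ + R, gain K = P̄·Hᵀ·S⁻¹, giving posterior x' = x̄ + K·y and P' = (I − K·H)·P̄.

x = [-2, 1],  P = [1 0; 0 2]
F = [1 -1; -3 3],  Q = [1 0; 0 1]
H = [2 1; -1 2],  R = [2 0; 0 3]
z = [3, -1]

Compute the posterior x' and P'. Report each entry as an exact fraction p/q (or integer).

x̄ = F·x = [-3, 9]
P̄ = F·P·Fᵀ + Q = [4 -9; -9 28]
y = z − H·x̄ = [0, -22]
S = H·P̄·Hᵀ + R = [10 21; 21 155]
K = P̄·Hᵀ·S⁻¹ = [307/1109 -199/1109; 185/1109 440/1109]
x' = x̄ + K·y = [1051/1109, 301/1109]
P' = (I − K·H)·P̄ = [365/1109 -116/1109; -116/1109 602/1109]

x' = [1051/1109, 301/1109]
P' = [365/1109 -116/1109; -116/1109 602/1109]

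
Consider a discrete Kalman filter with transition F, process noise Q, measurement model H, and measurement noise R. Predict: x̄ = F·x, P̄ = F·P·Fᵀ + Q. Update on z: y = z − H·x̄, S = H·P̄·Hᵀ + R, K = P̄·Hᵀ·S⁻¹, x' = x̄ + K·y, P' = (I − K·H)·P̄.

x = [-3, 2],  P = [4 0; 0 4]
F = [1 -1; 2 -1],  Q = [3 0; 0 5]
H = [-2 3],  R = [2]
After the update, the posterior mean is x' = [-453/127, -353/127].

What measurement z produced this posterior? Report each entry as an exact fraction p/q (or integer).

z = [-1]

x̄ = F·x = [-5, -8]
P̄ = F·P·Fᵀ + Q = [11 12; 12 25]
S = H·P̄·Hᵀ + R = [127]
K = P̄·Hᵀ·S⁻¹ = [14/127; 51/127]
x' − x̄ = [182/127, 663/127] = K·y
y = (KᵀK)⁻¹·Kᵀ·(x' − x̄) = [13]
z = y + H·x̄ = [13] + [-14] = [-1]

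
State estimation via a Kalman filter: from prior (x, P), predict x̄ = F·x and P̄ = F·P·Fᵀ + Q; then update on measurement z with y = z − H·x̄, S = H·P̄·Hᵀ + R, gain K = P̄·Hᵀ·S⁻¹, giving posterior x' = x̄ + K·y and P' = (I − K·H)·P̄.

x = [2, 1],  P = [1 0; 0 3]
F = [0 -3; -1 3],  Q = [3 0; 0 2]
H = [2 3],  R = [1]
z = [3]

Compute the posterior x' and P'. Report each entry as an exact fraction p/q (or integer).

x̄ = F·x = [-3, 1]
P̄ = F·P·Fᵀ + Q = [30 -27; -27 30]
y = z − H·x̄ = [6]
S = H·P̄·Hᵀ + R = [67]
K = P̄·Hᵀ·S⁻¹ = [-21/67; 36/67]
x' = x̄ + K·y = [-327/67, 283/67]
P' = (I − K·H)·P̄ = [1569/67 -1053/67; -1053/67 714/67]

x' = [-327/67, 283/67]
P' = [1569/67 -1053/67; -1053/67 714/67]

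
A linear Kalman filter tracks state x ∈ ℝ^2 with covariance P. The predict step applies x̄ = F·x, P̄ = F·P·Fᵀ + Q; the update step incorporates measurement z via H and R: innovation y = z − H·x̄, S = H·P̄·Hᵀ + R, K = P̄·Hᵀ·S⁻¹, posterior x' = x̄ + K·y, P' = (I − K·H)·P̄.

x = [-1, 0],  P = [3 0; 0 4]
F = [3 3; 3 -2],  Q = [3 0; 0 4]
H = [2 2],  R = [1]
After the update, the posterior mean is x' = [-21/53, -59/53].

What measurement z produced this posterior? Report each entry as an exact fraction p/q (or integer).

z = [-3]

x̄ = F·x = [-3, -3]
P̄ = F·P·Fᵀ + Q = [66 3; 3 47]
S = H·P̄·Hᵀ + R = [477]
K = P̄·Hᵀ·S⁻¹ = [46/159; 100/477]
x' − x̄ = [138/53, 100/53] = K·y
y = (KᵀK)⁻¹·Kᵀ·(x' − x̄) = [9]
z = y + H·x̄ = [9] + [-12] = [-3]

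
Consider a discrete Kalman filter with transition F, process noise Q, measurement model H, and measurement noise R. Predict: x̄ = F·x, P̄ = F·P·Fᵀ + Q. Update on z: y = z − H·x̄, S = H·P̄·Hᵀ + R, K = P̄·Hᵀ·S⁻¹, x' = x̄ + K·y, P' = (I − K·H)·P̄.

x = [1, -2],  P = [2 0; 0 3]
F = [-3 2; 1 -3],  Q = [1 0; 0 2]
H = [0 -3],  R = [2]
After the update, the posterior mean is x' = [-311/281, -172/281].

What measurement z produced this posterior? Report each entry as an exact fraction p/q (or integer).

x̄ = F·x = [-7, 7]
P̄ = F·P·Fᵀ + Q = [31 -24; -24 31]
S = H·P̄·Hᵀ + R = [281]
K = P̄·Hᵀ·S⁻¹ = [72/281; -93/281]
x' − x̄ = [1656/281, -2139/281] = K·y
y = (KᵀK)⁻¹·Kᵀ·(x' − x̄) = [23]
z = y + H·x̄ = [23] + [-21] = [2]

z = [2]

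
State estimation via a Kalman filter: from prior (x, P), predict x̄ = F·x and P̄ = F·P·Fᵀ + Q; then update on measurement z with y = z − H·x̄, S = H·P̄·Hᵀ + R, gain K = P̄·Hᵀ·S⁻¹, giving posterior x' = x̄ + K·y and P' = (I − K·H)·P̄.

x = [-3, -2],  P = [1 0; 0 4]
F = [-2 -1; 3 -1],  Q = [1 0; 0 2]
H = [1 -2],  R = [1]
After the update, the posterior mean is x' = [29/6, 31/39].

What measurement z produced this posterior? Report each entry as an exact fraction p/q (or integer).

z = [3]

x̄ = F·x = [8, -7]
P̄ = F·P·Fᵀ + Q = [9 -2; -2 15]
S = H·P̄·Hᵀ + R = [78]
K = P̄·Hᵀ·S⁻¹ = [1/6; -16/39]
x' − x̄ = [-19/6, 304/39] = K·y
y = (KᵀK)⁻¹·Kᵀ·(x' − x̄) = [-19]
z = y + H·x̄ = [-19] + [22] = [3]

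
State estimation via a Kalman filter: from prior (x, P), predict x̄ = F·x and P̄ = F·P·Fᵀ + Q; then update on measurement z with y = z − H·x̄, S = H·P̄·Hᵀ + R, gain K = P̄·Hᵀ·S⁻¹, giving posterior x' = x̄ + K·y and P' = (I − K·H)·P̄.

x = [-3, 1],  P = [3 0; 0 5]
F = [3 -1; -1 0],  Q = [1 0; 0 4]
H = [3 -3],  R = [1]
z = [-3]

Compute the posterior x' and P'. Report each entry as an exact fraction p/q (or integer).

x̄ = F·x = [-10, 3]
P̄ = F·P·Fᵀ + Q = [33 -9; -9 7]
y = z − H·x̄ = [36]
S = H·P̄·Hᵀ + R = [523]
K = P̄·Hᵀ·S⁻¹ = [126/523; -48/523]
x' = x̄ + K·y = [-694/523, -159/523]
P' = (I − K·H)·P̄ = [1383/523 1341/523; 1341/523 1357/523]

x' = [-694/523, -159/523]
P' = [1383/523 1341/523; 1341/523 1357/523]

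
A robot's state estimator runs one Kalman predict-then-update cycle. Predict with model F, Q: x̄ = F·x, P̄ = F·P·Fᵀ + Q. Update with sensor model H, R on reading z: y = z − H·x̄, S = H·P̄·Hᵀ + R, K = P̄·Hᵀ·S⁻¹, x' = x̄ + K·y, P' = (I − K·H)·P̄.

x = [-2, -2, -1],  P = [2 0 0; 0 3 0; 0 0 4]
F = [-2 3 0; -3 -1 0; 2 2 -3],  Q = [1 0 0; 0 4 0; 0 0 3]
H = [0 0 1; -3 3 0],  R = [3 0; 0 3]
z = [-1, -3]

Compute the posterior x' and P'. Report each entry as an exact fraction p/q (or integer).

x̄ = F·x = [-2, 8, -5]
P̄ = F·P·Fᵀ + Q = [36 3 10; 3 25 -18; 10 -18 59]
y = z − H·x̄ = [4, -33]
S = H·P̄·Hᵀ + R = [62 -84; -84 498]
K = P̄·Hᵀ·S⁻¹ = [-278/1985 -883/3970; -57/397 43/397; 3721/3970 -21/1985]
x' = x̄ + K·y = [3795/794, 1529/397, -358/397]
P' = (I − K·H)·P̄ = [61063/3970 6018/397 -834/1985; 6018/397 6061/397 -171/397; -834/1985 -171/397 11163/3970]

x' = [3795/794, 1529/397, -358/397]
P' = [61063/3970 6018/397 -834/1985; 6018/397 6061/397 -171/397; -834/1985 -171/397 11163/3970]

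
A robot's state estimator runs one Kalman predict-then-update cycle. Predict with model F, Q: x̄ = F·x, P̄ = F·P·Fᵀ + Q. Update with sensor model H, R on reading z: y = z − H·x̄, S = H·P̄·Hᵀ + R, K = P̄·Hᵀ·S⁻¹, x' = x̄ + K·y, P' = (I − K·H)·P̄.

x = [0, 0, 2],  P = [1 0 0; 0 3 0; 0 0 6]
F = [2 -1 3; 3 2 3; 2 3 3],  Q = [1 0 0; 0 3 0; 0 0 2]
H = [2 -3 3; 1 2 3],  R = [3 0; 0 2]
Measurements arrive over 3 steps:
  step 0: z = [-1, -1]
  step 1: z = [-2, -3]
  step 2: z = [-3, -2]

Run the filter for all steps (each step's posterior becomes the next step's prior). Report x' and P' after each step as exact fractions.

step 0: x̄ = F·x = [6, 6, 6]
step 0: P̄ = F·P·Fᵀ + Q = [62 54 49; 54 78 78; 49 78 87]
step 0: y = z − H·x̄ = [-13, -37]
step 0: S = H·P̄·Hᵀ + R = [272 700; 700 2605]
step 0: K = P̄·Hᵀ·S⁻¹ = [12409/43712 2481/54640; -1473/10928 2823/13660; -115/43712 9813/54640]
step 0: x' = x̄ + K·y = [137587/218560, 5781/54640, -133489/218560]
step 0: P' = (I − K·H)·P̄ = [3641907/218560 173781/54640 -1670769/218560; 173781/54640 10923/13660 -79527/54640; -1670769/218560 -79527/54640 795163/218560]
step 1: x̄ = F·x = [-148417/218560, 29271/109280, -55921/218560]
step 1: P̄ = F·P·Fᵀ + Q = [1196347/218560 1668819/109280 2022411/218560; 1668819/109280 3934683/54640 4629987/109280; 2022411/218560 4629987/109280 6300443/218560]
step 1: y = z − H·x̄ = [203103/218560, -57073/27320]
step 1: S = H·P̄·Hᵀ + R = [21331387/218560 -5197037/27320; -5197037/27320 4029642/3415]
step 1: K = P̄·Hᵀ·S⁻¹ = [819066517/17261686499 1065005877/17261686499; -3150416262/17261686499 3681751698/17261686499; 1799537805/17261686499 2930171484/17261686499]
step 1: x' = x̄ + K·y = [-13185566900/17261686499, -5995398336/17261686499, -8865614297/17261686499]
step 1: P' = (I − K·H)·P̄ = [32384713362/17261686499 6411505113/17261686499 -14359237278/17261686499; 6411505113/17261686499 4645251459/17261686499 -2779501545/17261686499; -14359237278/17261686499 -2779501545/17261686499 8592861112/17261686499]
step 2: x̄ = F·x = [-46972578355/17261686499, -78144340263/17261686499, -70954171699/17261686499]
step 2: P̄ = F·P·Fᵀ + Q = [47501682896/17261686499 45037968570/17261686499 29597012925/17261686499; 45037968570/17261686499 224282007411/17261686499 125784023058/17261686499; 29597012925/17261686499 125784023058/17261686499 137801425795/17261686499]
step 2: y = z − H·x̄ = [20589591521/17261686499, 381600400980/17261686499]
step 2: S = H·P̄·Hᵀ + R = [1051138807151/17261686499 -76416830798/17261686499; -76416830798/17261686499 4086508146219/17261686499]
step 2: K = P̄·Hᵀ·S⁻¹ = [12526680440639/248506874832235 14000074179153/248506874832235; -44774700722907/248506874832235 52126784377896/248506874832235; 25623295781193/248506874832235 42716984760996/248506874832235]
step 2: x' = x̄ + K·y = [-351799663159434/248506874832235, -26051728060728/248506874832235, -46589176455368/248506874832235]
step 2: P' = (I − K·H)·P̄ = [464932073593146/248506874832235 91070436125907/248506874832235 -206357599162218/248506874832235; 91070436125907/248506874832235 65929621410084/248506874832235 -39558703396761/248506874832235; -206357599162218/248506874832235 -39558703396761/248506874832235 123636325159244/248506874832235]

step 0: x' = [137587/218560, 5781/54640, -133489/218560], P' = [3641907/218560 173781/54640 -1670769/218560; 173781/54640 10923/13660 -79527/54640; -1670769/218560 -79527/54640 795163/218560]
step 1: x' = [-13185566900/17261686499, -5995398336/17261686499, -8865614297/17261686499], P' = [32384713362/17261686499 6411505113/17261686499 -14359237278/17261686499; 6411505113/17261686499 4645251459/17261686499 -2779501545/17261686499; -14359237278/17261686499 -2779501545/17261686499 8592861112/17261686499]
step 2: x' = [-351799663159434/248506874832235, -26051728060728/248506874832235, -46589176455368/248506874832235], P' = [464932073593146/248506874832235 91070436125907/248506874832235 -206357599162218/248506874832235; 91070436125907/248506874832235 65929621410084/248506874832235 -39558703396761/248506874832235; -206357599162218/248506874832235 -39558703396761/248506874832235 123636325159244/248506874832235]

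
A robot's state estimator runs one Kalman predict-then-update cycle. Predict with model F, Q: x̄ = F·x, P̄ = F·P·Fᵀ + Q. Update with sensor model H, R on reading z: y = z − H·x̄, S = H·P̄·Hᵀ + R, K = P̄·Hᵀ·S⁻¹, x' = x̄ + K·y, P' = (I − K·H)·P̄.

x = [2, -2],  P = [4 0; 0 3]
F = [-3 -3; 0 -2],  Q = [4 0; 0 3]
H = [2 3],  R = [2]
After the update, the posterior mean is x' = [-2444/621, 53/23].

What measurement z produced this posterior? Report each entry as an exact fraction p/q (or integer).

x̄ = F·x = [0, 4]
P̄ = F·P·Fᵀ + Q = [67 18; 18 15]
S = H·P̄·Hᵀ + R = [621]
K = P̄·Hᵀ·S⁻¹ = [188/621; 3/23]
x' − x̄ = [-2444/621, -39/23] = K·y
y = (KᵀK)⁻¹·Kᵀ·(x' − x̄) = [-13]
z = y + H·x̄ = [-13] + [12] = [-1]

z = [-1]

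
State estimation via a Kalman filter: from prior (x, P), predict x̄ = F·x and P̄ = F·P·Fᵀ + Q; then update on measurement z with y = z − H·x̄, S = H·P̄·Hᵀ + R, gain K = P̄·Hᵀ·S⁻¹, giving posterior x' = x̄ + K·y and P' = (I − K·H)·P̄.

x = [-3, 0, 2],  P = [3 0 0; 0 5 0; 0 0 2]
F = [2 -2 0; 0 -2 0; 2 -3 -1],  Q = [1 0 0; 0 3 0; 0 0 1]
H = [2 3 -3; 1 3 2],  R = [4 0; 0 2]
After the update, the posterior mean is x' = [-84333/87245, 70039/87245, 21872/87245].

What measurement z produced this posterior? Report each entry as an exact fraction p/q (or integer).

x̄ = F·x = [-6, 0, -8]
P̄ = F·P·Fᵀ + Q = [33 20 42; 20 23 30; 42 30 60]
S = H·P̄·Hᵀ + R = [79 45; 45 1130]
K = P̄·Hᵀ·S⁻¹ = [-1593/17449 13983/87245; 2953/17449 10916/87245; -3624/17449 20178/87245]
x' − x̄ = [439137/87245, 70039/87245, 719832/87245] = K·y
y = (KᵀK)⁻¹·Kᵀ·(x' − x̄) = [-13, 24]
z = y + H·x̄ = [-13, 24] + [12, -22] = [-1, 2]

z = [-1, 2]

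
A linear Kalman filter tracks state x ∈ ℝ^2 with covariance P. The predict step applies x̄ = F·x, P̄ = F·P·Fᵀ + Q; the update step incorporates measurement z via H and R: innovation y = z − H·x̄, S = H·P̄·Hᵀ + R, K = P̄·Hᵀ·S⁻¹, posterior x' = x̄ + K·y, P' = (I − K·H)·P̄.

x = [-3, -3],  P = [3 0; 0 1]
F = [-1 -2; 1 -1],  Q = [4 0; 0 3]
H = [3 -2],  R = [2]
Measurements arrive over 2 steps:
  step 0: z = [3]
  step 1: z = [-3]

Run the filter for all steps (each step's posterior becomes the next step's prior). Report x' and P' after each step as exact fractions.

step 0: x' = [143/47, 136/47], P' = [326/141 454/141; 454/141 698/141]
step 1: x' = [-7533/11132, 567/1012], P' = [21075/11132 2527/1012; 2527/1012 343/92]

step 0: x̄ = F·x = [9, 0]
step 0: P̄ = F·P·Fᵀ + Q = [11 -1; -1 7]
step 0: y = z − H·x̄ = [-24]
step 0: S = H·P̄·Hᵀ + R = [141]
step 0: K = P̄·Hᵀ·S⁻¹ = [35/141; -17/141]
step 0: x' = x̄ + K·y = [143/47, 136/47]
step 0: P' = (I − K·H)·P̄ = [326/141 454/141; 454/141 698/141]
step 1: x̄ = F·x = [-415/47, 7/47]
step 1: P̄ = F·P·Fᵀ + Q = [5498/141 616/141; 616/141 539/141]
step 1: y = z − H·x̄ = [1118/47]
step 1: S = H·P̄·Hᵀ + R = [44528/141]
step 1: K = P̄·Hᵀ·S⁻¹ = [7631/22264; 35/2024]
step 1: x' = x̄ + K·y = [-7533/11132, 567/1012]
step 1: P' = (I − K·H)·P̄ = [21075/11132 2527/1012; 2527/1012 343/92]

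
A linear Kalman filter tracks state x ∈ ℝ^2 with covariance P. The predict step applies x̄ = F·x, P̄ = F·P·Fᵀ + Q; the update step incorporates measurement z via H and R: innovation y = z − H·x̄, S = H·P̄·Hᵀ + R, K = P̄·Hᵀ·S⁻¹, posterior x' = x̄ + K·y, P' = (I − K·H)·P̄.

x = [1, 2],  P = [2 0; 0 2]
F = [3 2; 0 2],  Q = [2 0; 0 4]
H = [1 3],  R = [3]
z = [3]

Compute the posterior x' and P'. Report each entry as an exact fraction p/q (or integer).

x' = [477/187, 4/17]
P' = [2532/187 -72/17; -72/17 28/17]

x̄ = F·x = [7, 4]
P̄ = F·P·Fᵀ + Q = [28 8; 8 12]
y = z − H·x̄ = [-16]
S = H·P̄·Hᵀ + R = [187]
K = P̄·Hᵀ·S⁻¹ = [52/187; 4/17]
x' = x̄ + K·y = [477/187, 4/17]
P' = (I − K·H)·P̄ = [2532/187 -72/17; -72/17 28/17]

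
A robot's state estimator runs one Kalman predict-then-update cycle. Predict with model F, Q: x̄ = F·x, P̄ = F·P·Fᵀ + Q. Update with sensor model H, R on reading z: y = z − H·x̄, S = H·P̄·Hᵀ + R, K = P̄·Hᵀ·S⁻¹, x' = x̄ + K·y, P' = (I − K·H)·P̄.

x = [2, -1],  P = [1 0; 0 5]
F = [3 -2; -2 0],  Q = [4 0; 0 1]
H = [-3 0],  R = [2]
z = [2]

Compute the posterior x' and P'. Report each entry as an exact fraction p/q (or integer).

x' = [-14/23, -56/23]
P' = [66/299 -12/299; -12/299 1171/299]

x̄ = F·x = [8, -4]
P̄ = F·P·Fᵀ + Q = [33 -6; -6 5]
y = z − H·x̄ = [26]
S = H·P̄·Hᵀ + R = [299]
K = P̄·Hᵀ·S⁻¹ = [-99/299; 18/299]
x' = x̄ + K·y = [-14/23, -56/23]
P' = (I − K·H)·P̄ = [66/299 -12/299; -12/299 1171/299]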